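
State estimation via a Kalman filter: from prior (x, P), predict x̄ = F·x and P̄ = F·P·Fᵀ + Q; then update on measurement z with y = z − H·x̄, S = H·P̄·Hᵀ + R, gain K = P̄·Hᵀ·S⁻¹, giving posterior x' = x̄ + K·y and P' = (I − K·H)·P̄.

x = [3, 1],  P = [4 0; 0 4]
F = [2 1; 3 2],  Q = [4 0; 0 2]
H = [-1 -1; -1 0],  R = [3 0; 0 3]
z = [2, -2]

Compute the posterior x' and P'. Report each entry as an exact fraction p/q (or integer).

x̄ = F·x = [7, 11]
P̄ = F·P·Fᵀ + Q = [24 32; 32 54]
y = z − H·x̄ = [20, 5]
S = H·P̄·Hᵀ + R = [145 56; 56 27]
K = P̄·Hᵀ·S⁻¹ = [-168/779 -344/779; -530/779 176/779]
x' = x̄ + K·y = [373/779, -1151/779]
P' = (I − K·H)·P̄ = [1032/779 -528/779; -528/779 2118/779]

x' = [373/779, -1151/779]
P' = [1032/779 -528/779; -528/779 2118/779]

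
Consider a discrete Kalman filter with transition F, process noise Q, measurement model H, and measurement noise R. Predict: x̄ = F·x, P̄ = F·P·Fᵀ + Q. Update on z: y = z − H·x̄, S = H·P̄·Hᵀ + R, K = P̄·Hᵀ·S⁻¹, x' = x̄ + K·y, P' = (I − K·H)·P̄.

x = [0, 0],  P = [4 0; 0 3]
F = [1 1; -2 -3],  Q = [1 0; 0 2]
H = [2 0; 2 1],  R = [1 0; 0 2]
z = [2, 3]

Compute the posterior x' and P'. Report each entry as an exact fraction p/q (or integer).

x' = [345/359, 181/359]
P' = [87/359 -176/359; -176/359 942/359]

x̄ = F·x = [0, 0]
P̄ = F·P·Fᵀ + Q = [8 -17; -17 45]
y = z − H·x̄ = [2, 3]
S = H·P̄·Hᵀ + R = [33 -2; -2 11]
K = P̄·Hᵀ·S⁻¹ = [174/359 -1/359; -352/359 295/359]
x' = x̄ + K·y = [345/359, 181/359]
P' = (I − K·H)·P̄ = [87/359 -176/359; -176/359 942/359]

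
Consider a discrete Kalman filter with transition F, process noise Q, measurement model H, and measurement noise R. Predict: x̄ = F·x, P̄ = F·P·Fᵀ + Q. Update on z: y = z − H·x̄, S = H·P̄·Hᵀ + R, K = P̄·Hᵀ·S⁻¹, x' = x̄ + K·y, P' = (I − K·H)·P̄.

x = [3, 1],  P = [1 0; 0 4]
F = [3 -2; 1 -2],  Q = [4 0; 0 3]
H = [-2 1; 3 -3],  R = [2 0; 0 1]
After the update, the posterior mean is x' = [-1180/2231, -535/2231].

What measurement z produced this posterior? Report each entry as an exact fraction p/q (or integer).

z = [1, -1]

x̄ = F·x = [7, 1]
P̄ = F·P·Fᵀ + Q = [29 19; 19 20]
S = H·P̄·Hᵀ + R = [62 -63; -63 100]
K = P̄·Hᵀ·S⁻¹ = [-2010/2231 -597/2231; -1989/2231 -1320/2231]
x' − x̄ = [-16797/2231, -2766/2231] = K·y
y = (KᵀK)⁻¹·Kᵀ·(x' − x̄) = [14, -19]
z = y + H·x̄ = [14, -19] + [-13, 18] = [1, -1]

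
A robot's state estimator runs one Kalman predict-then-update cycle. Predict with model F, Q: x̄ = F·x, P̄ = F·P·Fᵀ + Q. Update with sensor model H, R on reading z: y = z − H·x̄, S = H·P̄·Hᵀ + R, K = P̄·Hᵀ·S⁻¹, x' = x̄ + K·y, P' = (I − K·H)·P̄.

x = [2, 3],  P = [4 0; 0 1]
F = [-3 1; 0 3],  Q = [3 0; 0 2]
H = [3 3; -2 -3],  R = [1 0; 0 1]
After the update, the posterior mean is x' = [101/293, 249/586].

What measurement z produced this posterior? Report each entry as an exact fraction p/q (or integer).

x̄ = F·x = [-3, 9]
P̄ = F·P·Fᵀ + Q = [40 3; 3 11]
S = H·P̄·Hᵀ + R = [514 -384; -384 296]
K = P̄·Hᵀ·S⁻¹ = [501/586 1895/2344; -159/293 -1959/2344]
x' − x̄ = [980/293, -5025/586] = K·y
y = (KᵀK)⁻¹·Kᵀ·(x' − x̄) = [-15, 20]
z = y + H·x̄ = [-15, 20] + [18, -21] = [3, -1]

z = [3, -1]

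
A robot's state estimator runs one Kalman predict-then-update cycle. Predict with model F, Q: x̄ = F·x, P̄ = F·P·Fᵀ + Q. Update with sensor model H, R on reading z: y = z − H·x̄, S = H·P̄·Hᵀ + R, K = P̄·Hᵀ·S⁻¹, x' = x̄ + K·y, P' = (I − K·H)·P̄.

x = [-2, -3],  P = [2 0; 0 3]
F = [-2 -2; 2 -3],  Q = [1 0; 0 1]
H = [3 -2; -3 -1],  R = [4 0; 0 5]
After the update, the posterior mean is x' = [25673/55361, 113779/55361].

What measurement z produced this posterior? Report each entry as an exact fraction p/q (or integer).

z = [-3, -3]

x̄ = F·x = [10, 5]
P̄ = F·P·Fᵀ + Q = [21 10; 10 36]
S = H·P̄·Hᵀ + R = [217 -87; -87 290]
K = P̄·Hᵀ·S⁻¹ = [211/1909 -12100/55361; -618/1909 -17976/55361]
x' − x̄ = [-527937/55361, -163026/55361] = K·y
y = (KᵀK)⁻¹·Kᵀ·(x' − x̄) = [-23, 32]
z = y + H·x̄ = [-23, 32] + [20, -35] = [-3, -3]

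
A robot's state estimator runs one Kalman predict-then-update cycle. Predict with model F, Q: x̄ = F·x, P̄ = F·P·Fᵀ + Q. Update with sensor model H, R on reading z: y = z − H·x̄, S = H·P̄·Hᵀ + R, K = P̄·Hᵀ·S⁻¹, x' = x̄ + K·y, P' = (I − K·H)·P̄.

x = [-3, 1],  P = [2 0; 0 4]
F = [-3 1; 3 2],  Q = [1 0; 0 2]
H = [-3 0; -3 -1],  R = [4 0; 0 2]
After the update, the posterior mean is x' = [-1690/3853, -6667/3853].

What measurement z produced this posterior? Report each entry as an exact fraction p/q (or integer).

x̄ = F·x = [10, -7]
P̄ = F·P·Fᵀ + Q = [23 -10; -10 36]
S = H·P̄·Hᵀ + R = [211 177; 177 185]
K = P̄·Hᵀ·S⁻¹ = [-1161/3853 -118/3853; 3306/3853 -3288/3853]
x' − x̄ = [-40220/3853, 20304/3853] = K·y
y = (KᵀK)⁻¹·Kᵀ·(x' − x̄) = [32, 26]
z = y + H·x̄ = [32, 26] + [-30, -23] = [2, 3]

z = [2, 3]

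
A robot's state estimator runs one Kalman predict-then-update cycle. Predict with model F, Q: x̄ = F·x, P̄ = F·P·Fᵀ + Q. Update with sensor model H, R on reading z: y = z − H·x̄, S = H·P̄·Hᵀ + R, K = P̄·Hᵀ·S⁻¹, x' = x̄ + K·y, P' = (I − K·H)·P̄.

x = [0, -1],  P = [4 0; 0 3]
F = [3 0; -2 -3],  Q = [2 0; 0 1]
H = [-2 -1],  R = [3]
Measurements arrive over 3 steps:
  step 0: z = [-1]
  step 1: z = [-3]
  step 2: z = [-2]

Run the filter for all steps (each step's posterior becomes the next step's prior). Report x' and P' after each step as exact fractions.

step 0: x' = [-104/103, 317/103], P' = [1210/103 -2264/103; -2264/103 4516/103]
step 1: x' = [28054/14447, -26791/28894], P' = [43418/14447 -147191/28894; -147191/28894 1311481/115576]
step 2: x' = [106647132/32878081, -144573898/32878081], P' = [101999674/32878081 -174211424/32878081; -174211424/32878081 386441059/32878081]

step 0: x̄ = F·x = [0, 3]
step 0: P̄ = F·P·Fᵀ + Q = [38 -24; -24 44]
step 0: y = z − H·x̄ = [2]
step 0: S = H·P̄·Hᵀ + R = [103]
step 0: K = P̄·Hᵀ·S⁻¹ = [-52/103; 4/103]
step 0: x' = x̄ + K·y = [-104/103, 317/103]
step 0: P' = (I − K·H)·P̄ = [1210/103 -2264/103; -2264/103 4516/103]
step 1: x̄ = F·x = [-312/103, -743/103]
step 1: P̄ = F·P·Fᵀ + Q = [11096/103 13116/103; 13116/103 18419/103]
step 1: y = z − H·x̄ = [-1676/103]
step 1: S = H·P̄·Hᵀ + R = [115576/103]
step 1: K = P̄·Hᵀ·S⁻¹ = [-8827/28894; -44651/115576]
step 1: x' = x̄ + K·y = [28054/14447, -26791/28894]
step 1: P' = (I − K·H)·P̄ = [43418/14447 -147191/28894; -147191/28894 1311481/115576]
step 2: x̄ = F·x = [84162/14447, -31843/28894]
step 2: P̄ = F·P·Fᵀ + Q = [419656/14447 803703/28894; 803703/28894 6243113/115576]
step 2: y = z − H·x̄ = [247017/28894]
step 2: S = H·P̄·Hᵀ + R = [32878081/115576]
step 2: K = P̄·Hᵀ·S⁻¹ = [-9929308/32878081; -12672737/32878081]
step 2: x' = x̄ + K·y = [106647132/32878081, -144573898/32878081]
step 2: P' = (I − K·H)·P̄ = [101999674/32878081 -174211424/32878081; -174211424/32878081 386441059/32878081]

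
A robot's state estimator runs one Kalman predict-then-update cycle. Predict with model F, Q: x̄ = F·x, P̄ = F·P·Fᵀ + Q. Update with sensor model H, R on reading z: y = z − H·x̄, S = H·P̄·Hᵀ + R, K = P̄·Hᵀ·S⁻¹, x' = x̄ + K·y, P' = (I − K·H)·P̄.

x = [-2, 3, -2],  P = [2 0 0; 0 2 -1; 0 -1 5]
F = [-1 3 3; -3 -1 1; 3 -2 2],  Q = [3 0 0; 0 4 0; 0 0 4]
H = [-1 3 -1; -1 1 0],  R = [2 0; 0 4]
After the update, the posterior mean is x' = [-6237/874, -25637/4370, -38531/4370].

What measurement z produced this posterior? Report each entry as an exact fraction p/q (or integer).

x̄ = F·x = [5, 1, -16]
P̄ = F·P·Fᵀ + Q = [50 15 12; 15 31 0; 12 0 58]
S = H·P̄·Hᵀ + R = [323 95; 95 55]
K = P̄·Hᵀ·S⁻¹ = [239/874 -51/46; 277/874 -59/230; -271/874 73/230]
x' − x̄ = [-10607/874, -30007/4370, 31389/4370] = K·y
y = (KᵀK)⁻¹·Kᵀ·(x' − x̄) = [-16, 7]
z = y + H·x̄ = [-16, 7] + [14, -4] = [-2, 3]

z = [-2, 3]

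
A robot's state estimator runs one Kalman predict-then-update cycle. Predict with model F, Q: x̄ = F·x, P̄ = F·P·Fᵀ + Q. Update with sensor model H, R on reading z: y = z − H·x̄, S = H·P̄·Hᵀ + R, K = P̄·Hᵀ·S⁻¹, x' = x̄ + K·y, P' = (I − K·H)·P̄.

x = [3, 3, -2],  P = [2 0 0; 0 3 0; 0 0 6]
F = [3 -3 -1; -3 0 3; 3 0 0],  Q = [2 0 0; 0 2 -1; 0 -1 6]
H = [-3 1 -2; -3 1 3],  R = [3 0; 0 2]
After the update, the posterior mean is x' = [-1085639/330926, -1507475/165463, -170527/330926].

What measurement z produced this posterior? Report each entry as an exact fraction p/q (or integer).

z = [2, -1]

x̄ = F·x = [2, -15, 9]
P̄ = F·P·Fᵀ + Q = [53 -36 18; -36 74 -19; 18 -19 24]
S = H·P̄·Hᵀ + R = [1158 550; 550 547]
K = P̄·Hᵀ·S⁻¹ = [-48807/330926 -18114/165463; 25795/165463 11875/165463; -65637/330926 32696/165463]
x' − x̄ = [-1747491/330926, 974470/165463, -3148861/330926] = K·y
y = (KᵀK)⁻¹·Kᵀ·(x' − x̄) = [41, -7]
z = y + H·x̄ = [41, -7] + [-39, 6] = [2, -1]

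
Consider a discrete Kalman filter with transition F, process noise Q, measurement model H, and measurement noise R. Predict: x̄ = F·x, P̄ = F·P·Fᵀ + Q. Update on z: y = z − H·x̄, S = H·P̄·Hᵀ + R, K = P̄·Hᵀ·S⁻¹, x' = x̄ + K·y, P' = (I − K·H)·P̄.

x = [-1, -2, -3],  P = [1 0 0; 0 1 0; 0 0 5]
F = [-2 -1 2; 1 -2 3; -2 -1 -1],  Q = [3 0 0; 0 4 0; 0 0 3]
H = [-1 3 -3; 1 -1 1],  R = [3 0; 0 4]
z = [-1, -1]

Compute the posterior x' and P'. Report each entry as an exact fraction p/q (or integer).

x' = [-1294/1781, 15798/8905, 20899/8905]
P' = [11697/1781 6579/1781 2022/1781; 6579/1781 48159/8905 33732/8905; 2022/1781 33732/8905 30906/8905]

x̄ = F·x = [-2, -6, 7]
P̄ = F·P·Fᵀ + Q = [28 30 -5; 30 54 -15; -5 -15 13]
y = z − H·x̄ = [36, -12]
S = H·P̄·Hᵀ + R = [694 -179; -179 59]
K = P̄·Hᵀ·S⁻¹ = [658/1781 1785/1781; 3462/8905 4617/8905; -544/8905 1821/8905]
x' = x̄ + K·y = [-1294/1781, 15798/8905, 20899/8905]
P' = (I − K·H)·P̄ = [11697/1781 6579/1781 2022/1781; 6579/1781 48159/8905 33732/8905; 2022/1781 33732/8905 30906/8905]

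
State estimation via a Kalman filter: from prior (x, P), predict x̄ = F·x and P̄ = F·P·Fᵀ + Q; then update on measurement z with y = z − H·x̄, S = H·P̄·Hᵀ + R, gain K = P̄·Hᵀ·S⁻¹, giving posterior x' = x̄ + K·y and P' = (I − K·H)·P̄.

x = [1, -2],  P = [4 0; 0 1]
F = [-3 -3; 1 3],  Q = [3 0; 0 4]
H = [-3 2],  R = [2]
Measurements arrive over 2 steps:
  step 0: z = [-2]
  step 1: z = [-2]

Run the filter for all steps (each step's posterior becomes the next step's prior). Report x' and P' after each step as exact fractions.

step 0: x̄ = F·x = [3, -5]
step 0: P̄ = F·P·Fᵀ + Q = [48 -21; -21 17]
step 0: y = z − H·x̄ = [17]
step 0: S = H·P̄·Hᵀ + R = [754]
step 0: K = P̄·Hᵀ·S⁻¹ = [-93/377; 97/754]
step 0: x' = x̄ + K·y = [-450/377, -2121/754]
step 0: P' = (I − K·H)·P̄ = [798/377 1104/377; 1104/377 3409/754]
step 1: x̄ = F·x = [9063/754, -7263/754]
step 1: P̄ = F·P·Fᵀ + Q = [87051/754 -61965/754; -61965/754 48541/754]
step 1: y = z − H·x̄ = [40207/754]
step 1: S = H·P̄·Hᵀ + R = [1722711/754]
step 1: K = P̄·Hᵀ·S⁻¹ = [-128361/574237; 282977/1722711]
step 1: x' = x̄ + K·y = [57426/574237, -1504501/1722711]
step 1: P' = (I − K·H)·P̄ = [740406/574237 982248/574237; 982248/574237 4703093/1722711]

step 0: x' = [-450/377, -2121/754], P' = [798/377 1104/377; 1104/377 3409/754]
step 1: x' = [57426/574237, -1504501/1722711], P' = [740406/574237 982248/574237; 982248/574237 4703093/1722711]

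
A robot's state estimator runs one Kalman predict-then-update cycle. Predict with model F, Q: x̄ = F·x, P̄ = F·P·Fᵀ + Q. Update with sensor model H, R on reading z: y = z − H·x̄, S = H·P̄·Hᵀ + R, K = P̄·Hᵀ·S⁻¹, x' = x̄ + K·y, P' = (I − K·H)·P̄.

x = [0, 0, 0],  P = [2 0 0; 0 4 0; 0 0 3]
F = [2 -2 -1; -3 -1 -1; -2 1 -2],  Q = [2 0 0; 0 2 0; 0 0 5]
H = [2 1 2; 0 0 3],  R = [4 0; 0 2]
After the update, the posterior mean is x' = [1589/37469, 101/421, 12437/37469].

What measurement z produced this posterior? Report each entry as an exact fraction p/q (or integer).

x̄ = F·x = [0, 0, 0]
P̄ = F·P·Fᵀ + Q = [29 -1 -10; -1 27 14; -10 14 29]
S = H·P̄·Hᵀ + R = [235 156; 156 263]
K = P̄·Hᵀ·S⁻¹ = [14411/37469 -12822/37469; 83/421 18/421; 104/37469 12333/37469]
x' − x̄ = [1589/37469, 101/421, 12437/37469] = K·y
y = (KᵀK)⁻¹·Kᵀ·(x' − x̄) = [1, 1]
z = y + H·x̄ = [1, 1] + [0, 0] = [1, 1]

z = [1, 1]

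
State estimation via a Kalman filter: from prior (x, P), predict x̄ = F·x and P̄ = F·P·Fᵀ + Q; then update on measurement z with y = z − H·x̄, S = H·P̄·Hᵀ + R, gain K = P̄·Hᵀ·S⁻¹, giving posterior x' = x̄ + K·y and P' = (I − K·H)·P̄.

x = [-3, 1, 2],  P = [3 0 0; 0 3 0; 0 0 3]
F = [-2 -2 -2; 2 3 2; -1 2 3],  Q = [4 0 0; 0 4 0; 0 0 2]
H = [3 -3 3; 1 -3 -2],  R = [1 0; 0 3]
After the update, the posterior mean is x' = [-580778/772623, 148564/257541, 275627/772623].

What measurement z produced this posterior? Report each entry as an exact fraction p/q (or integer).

z = [-3, -3]

x̄ = F·x = [0, 1, 11]
P̄ = F·P·Fᵀ + Q = [40 -42 -24; -42 55 30; -24 30 44]
S = H·P̄·Hᵀ + R = [1036 837; 837 1422]
K = P̄·Hᵀ·S⁻¹ = [7590/85847 76066/772623; -6927/85847 -36125/257541; 14046/85847 -184162/772623]
x' − x̄ = [-580778/772623, -108977/257541, -8223226/772623] = K·y
y = (KᵀK)⁻¹·Kᵀ·(x' − x̄) = [-33, 22]
z = y + H·x̄ = [-33, 22] + [30, -25] = [-3, -3]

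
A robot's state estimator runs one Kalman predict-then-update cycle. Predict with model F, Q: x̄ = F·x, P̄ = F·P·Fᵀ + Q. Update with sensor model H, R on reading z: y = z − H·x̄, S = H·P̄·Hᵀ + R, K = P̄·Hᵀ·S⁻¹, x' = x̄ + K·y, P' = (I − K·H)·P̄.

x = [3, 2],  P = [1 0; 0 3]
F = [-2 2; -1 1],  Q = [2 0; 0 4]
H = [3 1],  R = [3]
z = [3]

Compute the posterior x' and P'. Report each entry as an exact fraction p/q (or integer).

x' = [178/221, 99/221]
P' = [134/221 -216/221; -216/221 744/221]

x̄ = F·x = [-2, -1]
P̄ = F·P·Fᵀ + Q = [18 8; 8 8]
y = z − H·x̄ = [10]
S = H·P̄·Hᵀ + R = [221]
K = P̄·Hᵀ·S⁻¹ = [62/221; 32/221]
x' = x̄ + K·y = [178/221, 99/221]
P' = (I − K·H)·P̄ = [134/221 -216/221; -216/221 744/221]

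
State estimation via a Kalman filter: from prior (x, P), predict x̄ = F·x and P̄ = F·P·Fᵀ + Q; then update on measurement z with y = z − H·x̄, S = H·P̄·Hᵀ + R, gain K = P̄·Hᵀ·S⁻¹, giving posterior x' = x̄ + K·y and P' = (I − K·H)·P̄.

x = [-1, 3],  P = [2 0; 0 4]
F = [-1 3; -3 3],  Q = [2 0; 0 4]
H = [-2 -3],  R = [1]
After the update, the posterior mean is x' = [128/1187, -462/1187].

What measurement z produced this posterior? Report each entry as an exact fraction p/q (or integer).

z = [1]

x̄ = F·x = [10, 12]
P̄ = F·P·Fᵀ + Q = [40 42; 42 58]
S = H·P̄·Hᵀ + R = [1187]
K = P̄·Hᵀ·S⁻¹ = [-206/1187; -258/1187]
x' − x̄ = [-11742/1187, -14706/1187] = K·y
y = (KᵀK)⁻¹·Kᵀ·(x' − x̄) = [57]
z = y + H·x̄ = [57] + [-56] = [1]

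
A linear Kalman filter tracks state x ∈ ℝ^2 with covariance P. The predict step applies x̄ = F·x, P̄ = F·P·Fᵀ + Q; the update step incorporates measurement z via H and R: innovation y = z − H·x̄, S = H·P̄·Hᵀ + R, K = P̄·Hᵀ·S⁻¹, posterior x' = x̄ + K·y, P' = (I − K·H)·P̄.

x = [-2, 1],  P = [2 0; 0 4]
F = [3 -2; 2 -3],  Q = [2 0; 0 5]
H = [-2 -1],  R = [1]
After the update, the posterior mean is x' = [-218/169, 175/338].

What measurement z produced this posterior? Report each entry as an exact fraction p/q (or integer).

z = [2]

x̄ = F·x = [-8, -7]
P̄ = F·P·Fᵀ + Q = [36 36; 36 49]
S = H·P̄·Hᵀ + R = [338]
K = P̄·Hᵀ·S⁻¹ = [-54/169; -121/338]
x' − x̄ = [1134/169, 2541/338] = K·y
y = (KᵀK)⁻¹·Kᵀ·(x' − x̄) = [-21]
z = y + H·x̄ = [-21] + [23] = [2]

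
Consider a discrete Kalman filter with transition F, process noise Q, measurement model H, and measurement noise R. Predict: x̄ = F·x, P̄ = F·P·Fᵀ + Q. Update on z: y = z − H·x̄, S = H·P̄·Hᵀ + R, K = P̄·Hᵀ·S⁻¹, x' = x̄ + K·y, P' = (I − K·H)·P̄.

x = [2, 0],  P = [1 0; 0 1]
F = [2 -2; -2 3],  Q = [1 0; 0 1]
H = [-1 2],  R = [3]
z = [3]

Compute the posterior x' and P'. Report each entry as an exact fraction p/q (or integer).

x̄ = F·x = [4, -4]
P̄ = F·P·Fᵀ + Q = [9 -10; -10 14]
y = z − H·x̄ = [15]
S = H·P̄·Hᵀ + R = [108]
K = P̄·Hᵀ·S⁻¹ = [-29/108; 19/54]
x' = x̄ + K·y = [-1/36, 23/18]
P' = (I − K·H)·P̄ = [131/108 11/54; 11/54 17/27]

x' = [-1/36, 23/18]
P' = [131/108 11/54; 11/54 17/27]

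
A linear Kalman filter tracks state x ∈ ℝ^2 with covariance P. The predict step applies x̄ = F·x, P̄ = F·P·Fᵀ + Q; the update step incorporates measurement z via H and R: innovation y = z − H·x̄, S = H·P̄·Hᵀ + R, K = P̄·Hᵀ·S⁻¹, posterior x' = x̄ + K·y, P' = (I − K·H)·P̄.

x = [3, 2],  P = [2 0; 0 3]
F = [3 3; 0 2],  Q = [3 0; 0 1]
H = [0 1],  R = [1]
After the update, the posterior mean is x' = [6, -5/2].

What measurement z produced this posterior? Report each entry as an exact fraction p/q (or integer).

x̄ = F·x = [15, 4]
P̄ = F·P·Fᵀ + Q = [48 18; 18 13]
S = H·P̄·Hᵀ + R = [14]
K = P̄·Hᵀ·S⁻¹ = [9/7; 13/14]
x' − x̄ = [-9, -13/2] = K·y
y = (KᵀK)⁻¹·Kᵀ·(x' − x̄) = [-7]
z = y + H·x̄ = [-7] + [4] = [-3]

z = [-3]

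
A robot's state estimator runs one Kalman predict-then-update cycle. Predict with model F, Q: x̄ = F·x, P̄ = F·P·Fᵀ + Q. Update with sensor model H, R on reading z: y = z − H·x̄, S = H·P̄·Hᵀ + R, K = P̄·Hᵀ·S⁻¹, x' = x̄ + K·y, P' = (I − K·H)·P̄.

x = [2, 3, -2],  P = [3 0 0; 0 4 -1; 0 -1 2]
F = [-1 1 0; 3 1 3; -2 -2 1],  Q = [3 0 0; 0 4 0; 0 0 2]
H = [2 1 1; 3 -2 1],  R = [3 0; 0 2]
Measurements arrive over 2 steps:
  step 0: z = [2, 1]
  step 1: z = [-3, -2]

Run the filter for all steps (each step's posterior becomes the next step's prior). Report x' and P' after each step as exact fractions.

step 0: x' = [22687/5877, 17327/11754, -15076/1959], P' = [54949/11754 19429/11754 -41281/3918; 19429/11754 6566/5877 -13033/3918; -41281/3918 -13033/3918 32905/1306]
step 1: x' = [39514942/110256153, -80487710/330768459, -1212565696/330768459], P' = [68512310/36752051 70576925/110256153 -455066468/110256153; 70576925/110256153 254207855/330768459 -322109357/330768459; -455066468/110256153 -322109357/330768459 3523557140/330768459]

step 0: x̄ = F·x = [1, 3, -12]
step 0: P̄ = F·P·Fᵀ + Q = [10 -8 -3; -8 47 -15; -3 -15 36]
step 0: y = z − H·x̄ = [9, 16]
step 0: S = H·P̄·Hᵀ + R = [52 10; 10 454]
step 0: K = P̄·Hᵀ·S⁻¹ = [914/5877 1073/11754; 4297/11754 -1769/5877; 520/1959 469/3918]
step 0: x' = x̄ + K·y = [22687/5877, 17327/11754, -15076/1959]
step 0: P' = (I − K·H)·P̄ = [54949/11754 19429/11754 -41281/3918; 19429/11754 6566/5877 -13033/3918; -41281/3918 -13033/3918 32905/1306]
step 1: x̄ = F·x = [-9349/3918, -117919/11754, -107929/5877]
step 1: P̄ = F·P·Fᵀ + Q = [7165/1306 47125/3918 28063/1959; 47125/3918 436400/5877 944069/11754; 28063/1959 944069/11754 1399177/11754]
step 1: y = z − H·x̄ = [39401/1306, 4517/1306]
step 1: S = H·P̄·Hᵀ + R = [632481/1306 -22563/1306; -22563/1306 57319/653]
step 1: K = P̄·Hᵀ·S⁻¹ = [2953813/36752051 3398412/36752051; 39506672/110256153 -10851819/36752051; 52338775/110256153 4009869/36752051]
step 1: x' = x̄ + K·y = [39514942/110256153, -80487710/330768459, -1212565696/330768459]
step 1: P' = (I − K·H)·P̄ = [68512310/36752051 70576925/110256153 -455066468/110256153; 70576925/110256153 254207855/330768459 -322109357/330768459; -455066468/110256153 -322109357/330768459 3523557140/330768459]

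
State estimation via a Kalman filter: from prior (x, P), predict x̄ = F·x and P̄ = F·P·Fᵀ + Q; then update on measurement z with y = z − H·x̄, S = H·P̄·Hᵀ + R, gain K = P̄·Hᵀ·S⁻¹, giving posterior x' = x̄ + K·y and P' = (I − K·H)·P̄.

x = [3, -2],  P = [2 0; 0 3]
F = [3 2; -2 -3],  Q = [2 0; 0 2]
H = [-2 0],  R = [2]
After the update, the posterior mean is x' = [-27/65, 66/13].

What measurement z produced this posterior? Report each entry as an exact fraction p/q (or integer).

x̄ = F·x = [5, 0]
P̄ = F·P·Fᵀ + Q = [32 -30; -30 37]
S = H·P̄·Hᵀ + R = [130]
K = P̄·Hᵀ·S⁻¹ = [-32/65; 6/13]
x' − x̄ = [-352/65, 66/13] = K·y
y = (KᵀK)⁻¹·Kᵀ·(x' − x̄) = [11]
z = y + H·x̄ = [11] + [-10] = [1]

z = [1]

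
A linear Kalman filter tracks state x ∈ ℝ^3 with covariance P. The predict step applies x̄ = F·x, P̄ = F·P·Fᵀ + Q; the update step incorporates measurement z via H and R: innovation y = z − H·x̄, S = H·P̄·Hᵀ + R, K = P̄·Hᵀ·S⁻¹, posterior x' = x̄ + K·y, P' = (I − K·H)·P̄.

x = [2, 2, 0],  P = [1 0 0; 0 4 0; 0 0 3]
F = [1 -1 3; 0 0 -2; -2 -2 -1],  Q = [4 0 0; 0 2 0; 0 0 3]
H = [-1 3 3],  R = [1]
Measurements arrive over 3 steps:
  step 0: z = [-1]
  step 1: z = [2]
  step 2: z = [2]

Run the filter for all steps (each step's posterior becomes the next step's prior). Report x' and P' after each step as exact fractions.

step 0: x̄ = F·x = [0, 0, -8]
step 0: P̄ = F·P·Fᵀ + Q = [36 -18 -3; -18 14 6; -3 6 26]
step 0: y = z − H·x̄ = [23]
step 0: S = H·P̄·Hᵀ + R = [631]
step 0: K = P̄·Hᵀ·S⁻¹ = [-99/631; 78/631; 99/631]
step 0: x' = x̄ + K·y = [-2277/631, 1794/631, -2771/631]
step 0: P' = (I − K·H)·P̄ = [12915/631 -3636/631 7908/631; -3636/631 2750/631 -3936/631; 7908/631 -3936/631 6605/631]
step 1: x̄ = F·x = [-12384/631, 5542/631, 3737/631]
step 1: P̄ = F·P·Fᵀ + Q = [155970/631 -63318/631 -75821/631; -63318/631 27682/631 29098/631; -75821/631 29098/631 57958/631]
step 1: y = z − H·x̄ = [-38959/631]
step 1: S = H·P̄·Hᵀ + R = [2285959/631]
step 1: K = P̄·Hᵀ·S⁻¹ = [-573387/2285959; 233658/2285959; 336989/2285959]
step 1: x' = x̄ + K·y = [-9462333/2285959, 5650876/2285959, -7268028/2285959]
step 1: P' = (I − K·H)·P̄ = [44006931/2285959 -17061636/2285959 31539484/2285959; -17061636/2285959 13762054/2285959 -19371380/2285959; 31539484/2285959 -19371380/2285959 29996871/2285959]
step 2: x̄ = F·x = [-36917293/2285959, 14536056/2285959, 14890942/2285959]
step 2: P̄ = F·P·Fᵀ + Q = [676473116/2285959 -281802954/2285959 -274399855/2285959; -281802954/2285959 124559402/2285959 108666158/2285959; -274399855/2285959 108666158/2285959 180110016/2285959]
step 2: y = z − H·x̄ = [-120626369/2285959]
step 2: S = H·P̄·Hᵀ + R = [8713991535/2285959]
step 2: K = P̄·Hᵀ·S⁻¹ = [-2345081543/8713991535; 327159878/2904663845; 1140728377/8713991535]
step 2: x' = x̄ + K·y = [-16981191332/8713991535, 1206604382/2904663845, -3430673777/8713991535]
step 2: P' = (I − K·H)·P̄ = [172957416629/8713991535 -22452835064/2904663845 124229283554/8713991535; -22452835064/2904663845 17805408682/2904663845 -25180633744/2904663845; 124229283554/8713991535 -25180633744/2904663845 117331905209/8713991535]

step 0: x' = [-2277/631, 1794/631, -2771/631], P' = [12915/631 -3636/631 7908/631; -3636/631 2750/631 -3936/631; 7908/631 -3936/631 6605/631]
step 1: x' = [-9462333/2285959, 5650876/2285959, -7268028/2285959], P' = [44006931/2285959 -17061636/2285959 31539484/2285959; -17061636/2285959 13762054/2285959 -19371380/2285959; 31539484/2285959 -19371380/2285959 29996871/2285959]
step 2: x' = [-16981191332/8713991535, 1206604382/2904663845, -3430673777/8713991535], P' = [172957416629/8713991535 -22452835064/2904663845 124229283554/8713991535; -22452835064/2904663845 17805408682/2904663845 -25180633744/2904663845; 124229283554/8713991535 -25180633744/2904663845 117331905209/8713991535]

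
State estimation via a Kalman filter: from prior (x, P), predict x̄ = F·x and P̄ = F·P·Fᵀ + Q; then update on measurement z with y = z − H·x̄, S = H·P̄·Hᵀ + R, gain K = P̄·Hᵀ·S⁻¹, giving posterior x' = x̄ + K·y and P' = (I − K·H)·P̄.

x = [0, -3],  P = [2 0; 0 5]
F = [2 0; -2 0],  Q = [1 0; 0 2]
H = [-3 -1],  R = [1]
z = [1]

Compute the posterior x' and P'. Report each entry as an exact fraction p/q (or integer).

x̄ = F·x = [0, 0]
P̄ = F·P·Fᵀ + Q = [9 -8; -8 10]
y = z − H·x̄ = [1]
S = H·P̄·Hᵀ + R = [44]
K = P̄·Hᵀ·S⁻¹ = [-19/44; 7/22]
x' = x̄ + K·y = [-19/44, 7/22]
P' = (I − K·H)·P̄ = [35/44 -43/22; -43/22 61/11]

x' = [-19/44, 7/22]
P' = [35/44 -43/22; -43/22 61/11]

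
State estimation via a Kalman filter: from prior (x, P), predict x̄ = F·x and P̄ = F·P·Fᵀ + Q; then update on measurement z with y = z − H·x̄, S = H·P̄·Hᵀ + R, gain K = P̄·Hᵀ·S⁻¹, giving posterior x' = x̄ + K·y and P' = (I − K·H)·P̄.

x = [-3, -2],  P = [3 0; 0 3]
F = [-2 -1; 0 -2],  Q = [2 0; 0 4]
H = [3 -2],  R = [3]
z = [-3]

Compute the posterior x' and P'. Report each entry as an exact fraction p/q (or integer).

x̄ = F·x = [8, 4]
P̄ = F·P·Fᵀ + Q = [17 6; 6 16]
y = z − H·x̄ = [-19]
S = H·P̄·Hᵀ + R = [148]
K = P̄·Hᵀ·S⁻¹ = [39/148; -7/74]
x' = x̄ + K·y = [443/148, 429/74]
P' = (I − K·H)·P̄ = [995/148 717/74; 717/74 543/37]

x' = [443/148, 429/74]
P' = [995/148 717/74; 717/74 543/37]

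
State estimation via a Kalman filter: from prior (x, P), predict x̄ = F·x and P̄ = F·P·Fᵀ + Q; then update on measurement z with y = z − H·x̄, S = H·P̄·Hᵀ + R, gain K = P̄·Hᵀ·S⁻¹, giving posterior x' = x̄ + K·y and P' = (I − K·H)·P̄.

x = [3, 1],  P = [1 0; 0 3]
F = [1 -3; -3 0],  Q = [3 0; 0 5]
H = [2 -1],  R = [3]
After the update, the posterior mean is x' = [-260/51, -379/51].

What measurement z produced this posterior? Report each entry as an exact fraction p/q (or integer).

x̄ = F·x = [0, -9]
P̄ = F·P·Fᵀ + Q = [31 -3; -3 14]
S = H·P̄·Hᵀ + R = [153]
K = P̄·Hᵀ·S⁻¹ = [65/153; -20/153]
x' − x̄ = [-260/51, 80/51] = K·y
y = (KᵀK)⁻¹·Kᵀ·(x' − x̄) = [-12]
z = y + H·x̄ = [-12] + [9] = [-3]

z = [-3]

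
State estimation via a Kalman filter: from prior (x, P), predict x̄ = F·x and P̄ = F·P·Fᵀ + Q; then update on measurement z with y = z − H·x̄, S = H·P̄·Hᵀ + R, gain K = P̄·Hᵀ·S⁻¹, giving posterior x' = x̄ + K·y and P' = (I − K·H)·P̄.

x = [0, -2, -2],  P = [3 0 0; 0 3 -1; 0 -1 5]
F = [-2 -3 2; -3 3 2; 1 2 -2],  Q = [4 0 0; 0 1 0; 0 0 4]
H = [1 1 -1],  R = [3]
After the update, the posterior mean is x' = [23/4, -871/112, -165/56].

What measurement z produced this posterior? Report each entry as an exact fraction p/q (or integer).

z = [1]

x̄ = F·x = [2, -10, 0]
P̄ = F·P·Fᵀ + Q = [75 11 -54; 11 63 -9; -54 -9 47]
S = H·P̄·Hᵀ + R = [336]
K = P̄·Hᵀ·S⁻¹ = [5/12; 83/336; -55/168]
x' − x̄ = [15/4, 249/112, -165/56] = K·y
y = (KᵀK)⁻¹·Kᵀ·(x' − x̄) = [9]
z = y + H·x̄ = [9] + [-8] = [1]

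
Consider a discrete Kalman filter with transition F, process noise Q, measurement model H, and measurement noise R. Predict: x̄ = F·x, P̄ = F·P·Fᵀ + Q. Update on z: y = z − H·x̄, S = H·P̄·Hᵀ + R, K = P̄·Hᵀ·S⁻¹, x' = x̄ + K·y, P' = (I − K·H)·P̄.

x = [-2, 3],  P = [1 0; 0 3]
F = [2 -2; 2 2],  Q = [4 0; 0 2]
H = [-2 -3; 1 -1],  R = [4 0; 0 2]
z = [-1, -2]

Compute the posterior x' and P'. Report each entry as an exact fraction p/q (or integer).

x̄ = F·x = [-10, 2]
P̄ = F·P·Fᵀ + Q = [20 -8; -8 18]
y = z − H·x̄ = [-15, 10]
S = H·P̄·Hᵀ + R = [150 22; 22 56]
K = P̄·Hᵀ·S⁻¹ = [-378/1979 1138/1979; -389/1979 -766/1979]
x' = x̄ + K·y = [-2740/1979, 2133/1979]
P' = (I − K·H)·P̄ = [1668/1979 -608/1979; -608/1979 924/1979]

x' = [-2740/1979, 2133/1979]
P' = [1668/1979 -608/1979; -608/1979 924/1979]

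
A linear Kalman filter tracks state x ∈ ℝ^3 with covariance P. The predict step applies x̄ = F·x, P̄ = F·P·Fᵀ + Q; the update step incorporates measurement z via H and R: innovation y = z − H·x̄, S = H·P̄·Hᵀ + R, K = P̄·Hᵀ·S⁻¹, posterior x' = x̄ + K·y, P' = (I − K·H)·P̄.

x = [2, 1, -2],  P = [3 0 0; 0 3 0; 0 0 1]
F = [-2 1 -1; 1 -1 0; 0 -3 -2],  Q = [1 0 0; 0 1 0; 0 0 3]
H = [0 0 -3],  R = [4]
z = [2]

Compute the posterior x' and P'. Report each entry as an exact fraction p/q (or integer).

x' = [-41/62, 35/62, -20/31]
P' = [4829/310 -2223/310 -14/155; -2223/310 1441/310 18/155; -14/155 18/155 68/155]

x̄ = F·x = [-1, 1, 1]
P̄ = F·P·Fᵀ + Q = [17 -9 -7; -9 7 9; -7 9 34]
y = z − H·x̄ = [5]
S = H·P̄·Hᵀ + R = [310]
K = P̄·Hᵀ·S⁻¹ = [21/310; -27/310; -51/155]
x' = x̄ + K·y = [-41/62, 35/62, -20/31]
P' = (I − K·H)·P̄ = [4829/310 -2223/310 -14/155; -2223/310 1441/310 18/155; -14/155 18/155 68/155]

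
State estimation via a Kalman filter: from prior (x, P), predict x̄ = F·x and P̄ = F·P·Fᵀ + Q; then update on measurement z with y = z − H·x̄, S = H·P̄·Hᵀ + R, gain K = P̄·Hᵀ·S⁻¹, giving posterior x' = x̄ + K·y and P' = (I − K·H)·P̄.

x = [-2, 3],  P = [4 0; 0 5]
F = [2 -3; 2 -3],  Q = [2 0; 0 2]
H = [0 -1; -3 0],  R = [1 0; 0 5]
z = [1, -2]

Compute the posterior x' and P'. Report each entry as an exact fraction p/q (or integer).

x̄ = F·x = [-13, -13]
P̄ = F·P·Fᵀ + Q = [63 61; 61 63]
y = z − H·x̄ = [-12, -41]
S = H·P̄·Hᵀ + R = [64 183; 183 572]
K = P̄·Hᵀ·S⁻¹ = [-305/3119 -933/3119; -2547/3119 -183/3119]
x' = x̄ + K·y = [1366/3119, -2480/3119]
P' = (I − K·H)·P̄ = [1555/3119 305/3119; 305/3119 2547/3119]

x' = [1366/3119, -2480/3119]
P' = [1555/3119 305/3119; 305/3119 2547/3119]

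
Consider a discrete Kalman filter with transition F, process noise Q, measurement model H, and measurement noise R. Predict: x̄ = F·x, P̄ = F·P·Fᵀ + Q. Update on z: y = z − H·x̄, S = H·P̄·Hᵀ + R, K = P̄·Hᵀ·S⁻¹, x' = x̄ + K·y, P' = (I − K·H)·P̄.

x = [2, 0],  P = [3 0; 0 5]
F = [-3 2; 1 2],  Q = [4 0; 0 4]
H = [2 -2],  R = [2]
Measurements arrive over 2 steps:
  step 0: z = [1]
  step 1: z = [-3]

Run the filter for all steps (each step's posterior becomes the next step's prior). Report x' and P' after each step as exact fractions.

step 0: x' = [2/113, -46/113], P' = [2563/113 2523/113; 2523/113 2539/113]
step 1: x' = [-104306/83937, 7146/27979], P' = [373847/83937 120941/27979; 120941/27979 131237/27979]

step 0: x̄ = F·x = [-6, 2]
step 0: P̄ = F·P·Fᵀ + Q = [51 11; 11 27]
step 0: y = z − H·x̄ = [17]
step 0: S = H·P̄·Hᵀ + R = [226]
step 0: K = P̄·Hᵀ·S⁻¹ = [40/113; -16/113]
step 0: x' = x̄ + K·y = [2/113, -46/113]
step 0: P' = (I − K·H)·P̄ = [2563/113 2523/113; 2523/113 2539/113]
step 1: x̄ = F·x = [-98/113, -90/113]
step 1: P̄ = F·P·Fᵀ + Q = [3399/113 -7625/113; -7625/113 23263/113]
step 1: y = z − H·x̄ = [-323/113]
step 1: S = H·P̄·Hᵀ + R = [167874/113]
step 1: K = P̄·Hᵀ·S⁻¹ = [11024/83937; -10296/27979]
step 1: x' = x̄ + K·y = [-104306/83937, 7146/27979]
step 1: P' = (I − K·H)·P̄ = [373847/83937 120941/27979; 120941/27979 131237/27979]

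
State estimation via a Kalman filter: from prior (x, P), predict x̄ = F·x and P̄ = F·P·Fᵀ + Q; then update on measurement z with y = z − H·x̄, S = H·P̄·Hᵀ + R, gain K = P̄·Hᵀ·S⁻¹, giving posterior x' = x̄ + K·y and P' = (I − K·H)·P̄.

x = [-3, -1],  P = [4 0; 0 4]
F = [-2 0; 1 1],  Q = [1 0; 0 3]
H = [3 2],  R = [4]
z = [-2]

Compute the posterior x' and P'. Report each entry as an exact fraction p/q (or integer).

x' = [2, -132/35]
P' = [16/3 -22/3; -22/3 1151/105]

x̄ = F·x = [6, -4]
P̄ = F·P·Fᵀ + Q = [17 -8; -8 11]
y = z − H·x̄ = [-12]
S = H·P̄·Hᵀ + R = [105]
K = P̄·Hᵀ·S⁻¹ = [1/3; -2/105]
x' = x̄ + K·y = [2, -132/35]
P' = (I − K·H)·P̄ = [16/3 -22/3; -22/3 1151/105]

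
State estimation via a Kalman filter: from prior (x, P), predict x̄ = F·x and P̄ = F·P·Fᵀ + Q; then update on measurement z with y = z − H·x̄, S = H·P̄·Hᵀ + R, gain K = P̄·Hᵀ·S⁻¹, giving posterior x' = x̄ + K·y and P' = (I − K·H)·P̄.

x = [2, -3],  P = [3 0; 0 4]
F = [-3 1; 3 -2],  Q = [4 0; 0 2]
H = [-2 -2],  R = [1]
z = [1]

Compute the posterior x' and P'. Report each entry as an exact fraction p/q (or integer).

x̄ = F·x = [-9, 12]
P̄ = F·P·Fᵀ + Q = [35 -35; -35 45]
y = z − H·x̄ = [7]
S = H·P̄·Hᵀ + R = [41]
K = P̄·Hᵀ·S⁻¹ = [0; -20/41]
x' = x̄ + K·y = [-9, 352/41]
P' = (I − K·H)·P̄ = [35 -35; -35 1445/41]

x' = [-9, 352/41]
P' = [35 -35; -35 1445/41]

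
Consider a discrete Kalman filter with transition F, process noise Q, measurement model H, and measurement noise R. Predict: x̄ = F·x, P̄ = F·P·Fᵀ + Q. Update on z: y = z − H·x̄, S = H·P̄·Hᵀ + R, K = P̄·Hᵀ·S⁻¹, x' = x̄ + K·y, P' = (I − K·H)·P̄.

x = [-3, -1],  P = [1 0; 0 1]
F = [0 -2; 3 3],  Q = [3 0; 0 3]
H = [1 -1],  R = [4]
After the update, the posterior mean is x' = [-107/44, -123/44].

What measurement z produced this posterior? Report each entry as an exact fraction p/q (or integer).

x̄ = F·x = [2, -12]
P̄ = F·P·Fᵀ + Q = [7 -6; -6 21]
S = H·P̄·Hᵀ + R = [44]
K = P̄·Hᵀ·S⁻¹ = [13/44; -27/44]
x' − x̄ = [-195/44, 405/44] = K·y
y = (KᵀK)⁻¹·Kᵀ·(x' − x̄) = [-15]
z = y + H·x̄ = [-15] + [14] = [-1]

z = [-1]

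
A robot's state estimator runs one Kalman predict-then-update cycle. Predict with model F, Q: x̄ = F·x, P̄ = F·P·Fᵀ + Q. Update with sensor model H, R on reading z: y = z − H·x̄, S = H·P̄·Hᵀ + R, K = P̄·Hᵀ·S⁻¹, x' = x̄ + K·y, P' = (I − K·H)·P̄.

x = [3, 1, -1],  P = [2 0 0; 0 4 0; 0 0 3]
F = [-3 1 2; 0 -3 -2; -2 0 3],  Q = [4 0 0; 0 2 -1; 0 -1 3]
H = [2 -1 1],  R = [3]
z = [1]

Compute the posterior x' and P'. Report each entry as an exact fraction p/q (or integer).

x̄ = F·x = [-10, -1, -9]
P̄ = F·P·Fᵀ + Q = [38 -24 30; -24 50 -19; 30 -19 38]
y = z − H·x̄ = [29]
S = H·P̄·Hᵀ + R = [497]
K = P̄·Hᵀ·S⁻¹ = [130/497; -117/497; 117/497]
x' = x̄ + K·y = [-1200/497, -3890/497, -1080/497]
P' = (I − K·H)·P̄ = [1986/497 3282/497 -300/497; 3282/497 11161/497 4246/497; -300/497 4246/497 5197/497]

x' = [-1200/497, -3890/497, -1080/497]
P' = [1986/497 3282/497 -300/497; 3282/497 11161/497 4246/497; -300/497 4246/497 5197/497]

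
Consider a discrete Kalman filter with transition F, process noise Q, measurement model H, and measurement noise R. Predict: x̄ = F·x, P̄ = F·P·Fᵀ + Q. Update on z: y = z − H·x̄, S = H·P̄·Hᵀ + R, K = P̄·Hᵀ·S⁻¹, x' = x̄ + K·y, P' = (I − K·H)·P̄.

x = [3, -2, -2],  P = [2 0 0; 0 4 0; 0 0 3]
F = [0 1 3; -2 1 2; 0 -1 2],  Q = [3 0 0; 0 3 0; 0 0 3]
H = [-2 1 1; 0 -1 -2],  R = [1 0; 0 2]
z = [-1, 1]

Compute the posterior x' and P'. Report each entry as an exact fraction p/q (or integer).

x̄ = F·x = [-8, -12, -2]
P̄ = F·P·Fᵀ + Q = [34 22 14; 22 27 8; 14 8 19]
y = z − H·x̄ = [-3, -15]
S = H·P̄·Hᵀ + R = [55 11; 11 137]
K = P̄·Hᵀ·S⁻¹ = [-1917/3707 -109/337; -380/3707 -103/337; 369/7414 -229/674]
x' = x̄ + K·y = [-5920/3707, -26349/3707, 10925/3707]
P' = (I − K·H)·P̄ = [4744/3707 12744/3707 -5173/3707; 12744/3707 47950/3707 -22842/3707; -5173/3707 -22842/3707 25361/7414]

x' = [-5920/3707, -26349/3707, 10925/3707]
P' = [4744/3707 12744/3707 -5173/3707; 12744/3707 47950/3707 -22842/3707; -5173/3707 -22842/3707 25361/7414]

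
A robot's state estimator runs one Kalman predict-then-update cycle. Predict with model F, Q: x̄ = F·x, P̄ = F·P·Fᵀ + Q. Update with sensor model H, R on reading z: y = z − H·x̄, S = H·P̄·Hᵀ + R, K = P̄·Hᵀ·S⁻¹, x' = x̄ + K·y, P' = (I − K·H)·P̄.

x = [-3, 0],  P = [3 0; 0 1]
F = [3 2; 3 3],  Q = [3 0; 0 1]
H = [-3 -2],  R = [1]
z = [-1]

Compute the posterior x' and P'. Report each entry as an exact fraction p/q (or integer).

x' = [3/37, 13/37]
P' = [710/851 -981/851; -981/851 1558/851]

x̄ = F·x = [-9, -9]
P̄ = F·P·Fᵀ + Q = [34 33; 33 37]
y = z − H·x̄ = [-46]
S = H·P̄·Hᵀ + R = [851]
K = P̄·Hᵀ·S⁻¹ = [-168/851; -173/851]
x' = x̄ + K·y = [3/37, 13/37]
P' = (I − K·H)·P̄ = [710/851 -981/851; -981/851 1558/851]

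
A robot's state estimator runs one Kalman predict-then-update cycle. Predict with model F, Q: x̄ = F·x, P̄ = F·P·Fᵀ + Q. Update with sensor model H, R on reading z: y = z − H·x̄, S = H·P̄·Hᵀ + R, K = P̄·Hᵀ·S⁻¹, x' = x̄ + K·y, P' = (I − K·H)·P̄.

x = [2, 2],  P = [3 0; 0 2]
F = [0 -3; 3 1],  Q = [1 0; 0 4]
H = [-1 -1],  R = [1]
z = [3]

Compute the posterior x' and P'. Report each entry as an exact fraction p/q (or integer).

x̄ = F·x = [-6, 8]
P̄ = F·P·Fᵀ + Q = [19 -6; -6 33]
y = z − H·x̄ = [5]
S = H·P̄·Hᵀ + R = [41]
K = P̄·Hᵀ·S⁻¹ = [-13/41; -27/41]
x' = x̄ + K·y = [-311/41, 193/41]
P' = (I − K·H)·P̄ = [610/41 -597/41; -597/41 624/41]

x' = [-311/41, 193/41]
P' = [610/41 -597/41; -597/41 624/41]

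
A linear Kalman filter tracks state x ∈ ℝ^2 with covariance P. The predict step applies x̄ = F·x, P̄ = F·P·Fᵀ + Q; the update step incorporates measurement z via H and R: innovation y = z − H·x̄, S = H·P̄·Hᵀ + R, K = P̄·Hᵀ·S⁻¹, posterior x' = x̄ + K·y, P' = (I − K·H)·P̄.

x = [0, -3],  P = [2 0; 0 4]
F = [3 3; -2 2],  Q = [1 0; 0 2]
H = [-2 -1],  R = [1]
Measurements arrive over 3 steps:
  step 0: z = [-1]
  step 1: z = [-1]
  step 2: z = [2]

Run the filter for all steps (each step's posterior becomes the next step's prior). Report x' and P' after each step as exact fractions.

step 0: x̄ = F·x = [-9, -6]
step 0: P̄ = F·P·Fᵀ + Q = [55 12; 12 26]
step 0: y = z − H·x̄ = [-25]
step 0: S = H·P̄·Hᵀ + R = [295]
step 0: K = P̄·Hᵀ·S⁻¹ = [-122/295; -10/59]
step 0: x' = x̄ + K·y = [79/59, -104/59]
step 0: P' = (I − K·H)·P̄ = [1341/295 -512/59; -512/59 1034/59]
step 1: x̄ = F·x = [-75/59, -366/59]
step 1: P̄ = F·P·Fᵀ + Q = [12814/295 22974/295; 22974/295 47114/295]
step 1: y = z − H·x̄ = [-575/59]
step 1: S = H·P̄·Hᵀ + R = [190561/295]
step 1: K = P̄·Hᵀ·S⁻¹ = [-48602/190561; -93062/190561]
step 1: x' = x̄ + K·y = [231425/190561, -275164/190561]
step 1: P' = (I − K·H)·P̄ = [270150/190561 -491698/190561; -491698/190561 1076458/190561]
step 2: x̄ = F·x = [-131217/190561, -1013178/190561]
step 2: P̄ = F·P·Fᵀ + Q = [3459469/190561 4837848/190561; 4837848/190561 9701138/190561]
step 2: y = z − H·x̄ = [-894490/190561]
step 2: S = H·P̄·Hᵀ + R = [43080967/190561]
step 2: K = P̄·Hᵀ·S⁻¹ = [-11756786/43080967; -19376834/43080967]
step 2: x' = x̄ + K·y = [25521341/43080967, -138099106/43080967]
step 2: P' = (I − K·H)·P̄ = [56754807/43080967 -101752828/43080967; -101752828/43080967 222882490/43080967]

step 0: x' = [79/59, -104/59], P' = [1341/295 -512/59; -512/59 1034/59]
step 1: x' = [231425/190561, -275164/190561], P' = [270150/190561 -491698/190561; -491698/190561 1076458/190561]
step 2: x' = [25521341/43080967, -138099106/43080967], P' = [56754807/43080967 -101752828/43080967; -101752828/43080967 222882490/43080967]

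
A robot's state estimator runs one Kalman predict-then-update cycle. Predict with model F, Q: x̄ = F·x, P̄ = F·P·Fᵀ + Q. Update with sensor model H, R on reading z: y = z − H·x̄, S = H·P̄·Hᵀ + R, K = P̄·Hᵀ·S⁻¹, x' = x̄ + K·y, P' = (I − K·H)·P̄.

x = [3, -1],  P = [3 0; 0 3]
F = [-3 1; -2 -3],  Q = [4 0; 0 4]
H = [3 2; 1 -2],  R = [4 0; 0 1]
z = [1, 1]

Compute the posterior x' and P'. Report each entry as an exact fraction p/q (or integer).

x̄ = F·x = [-10, -3]
P̄ = F·P·Fᵀ + Q = [34 9; 9 43]
y = z − H·x̄ = [37, 5]
S = H·P̄·Hᵀ + R = [590 -106; -106 171]
K = P̄·Hᵀ·S⁻¹ = [11108/44827 11080/44827; 11161/89654 -16726/44827]
x' = x̄ + K·y = [18126/44827, -23265/89654]
P' = (I − K·H)·P̄ = [13878/44827 1399/44827; 1399/44827 18125/89654]

x' = [18126/44827, -23265/89654]
P' = [13878/44827 1399/44827; 1399/44827 18125/89654]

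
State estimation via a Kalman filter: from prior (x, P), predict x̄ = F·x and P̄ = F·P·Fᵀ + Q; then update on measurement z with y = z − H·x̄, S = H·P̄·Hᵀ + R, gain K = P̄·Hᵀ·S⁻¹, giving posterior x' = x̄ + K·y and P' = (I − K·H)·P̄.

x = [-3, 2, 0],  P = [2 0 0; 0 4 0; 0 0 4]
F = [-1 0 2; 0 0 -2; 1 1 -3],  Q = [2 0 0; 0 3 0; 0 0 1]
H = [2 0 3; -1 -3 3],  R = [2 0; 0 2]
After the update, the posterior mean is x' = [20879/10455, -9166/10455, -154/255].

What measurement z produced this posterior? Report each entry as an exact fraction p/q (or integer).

z = [2, -1]

x̄ = F·x = [3, 0, -1]
P̄ = F·P·Fᵀ + Q = [20 -16 -26; -16 19 24; -26 24 43]
S = H·P̄·Hᵀ + R = [157 149; 149 208]
K = P̄·Hᵀ·S⁻¹ = [-454/10455 -2188/10455; 3701/10455 -1093/10455; 89/255 38/255]
x' − x̄ = [-10486/10455, -9166/10455, 101/255] = K·y
y = (KᵀK)⁻¹·Kᵀ·(x' − x̄) = [-1, 5]
z = y + H·x̄ = [-1, 5] + [3, -6] = [2, -1]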